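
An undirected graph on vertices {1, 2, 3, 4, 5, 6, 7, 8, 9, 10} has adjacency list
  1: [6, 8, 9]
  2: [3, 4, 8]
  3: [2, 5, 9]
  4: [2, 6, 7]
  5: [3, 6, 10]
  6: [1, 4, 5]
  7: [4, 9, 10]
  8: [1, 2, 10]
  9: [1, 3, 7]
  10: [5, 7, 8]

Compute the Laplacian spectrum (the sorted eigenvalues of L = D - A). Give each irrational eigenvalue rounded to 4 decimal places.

[0, 2, 2, 2, 2, 2, 5, 5, 5, 5]

Each diagonal entry of L is the vertex degree and each off-diagonal entry is -1 where an edge is present, 0 otherwise; in the order [1, 2, 3, 4, 5, 6, 7, 8, 9, 10] the diagonal is [3, 3, 3, 3, 3, 3, 3, 3, 3, 3]. L is symmetric positive semidefinite, so every eigenvalue is real and nonnegative. The single zero eigenvalue shows the graph is connected. The largest eigenvalue, 5, is at most the vertex count 10. The eigenvalues sum to 30, which equals trace(L) = 2|E|.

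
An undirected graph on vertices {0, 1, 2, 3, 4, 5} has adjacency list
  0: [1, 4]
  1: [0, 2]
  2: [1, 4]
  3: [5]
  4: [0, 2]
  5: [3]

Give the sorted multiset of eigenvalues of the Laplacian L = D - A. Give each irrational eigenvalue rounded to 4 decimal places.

With the vertex order [0, 1, 2, 3, 4, 5], the degrees are [2, 2, 2, 1, 2, 1], giving D = diag(2, 2, 2, 1, 2, 1) and L = D - A. Diagonalising L (or applying a numerical eigensolver to the 6x6 matrix) gives the spectrum above. The 2 zero eigenvalues correspond to the 2 connected components. The largest eigenvalue, 4, is at most the vertex count 6. The eigenvalues sum to 10, which equals trace(L) = 2|E|.

[0, 0, 2, 2, 2, 4]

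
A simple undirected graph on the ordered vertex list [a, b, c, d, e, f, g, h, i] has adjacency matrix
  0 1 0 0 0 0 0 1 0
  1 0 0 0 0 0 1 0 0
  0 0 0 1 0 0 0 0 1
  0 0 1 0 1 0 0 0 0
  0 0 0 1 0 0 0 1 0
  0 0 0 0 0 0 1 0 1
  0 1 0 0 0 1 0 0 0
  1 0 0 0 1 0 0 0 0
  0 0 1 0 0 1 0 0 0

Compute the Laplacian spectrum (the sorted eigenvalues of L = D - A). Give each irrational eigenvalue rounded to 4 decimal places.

[0, 0.4679, 0.4679, 1.6527, 1.6527, 3, 3, 3.8794, 3.8794]

Reading degrees in the order [a, b, c, d, e, f, g, h, i] gives [2, 2, 2, 2, 2, 2, 2, 2, 2]; set D = diag(2, 2, 2, 2, 2, 2, 2, 2, 2) and form L = D - A. Diagonalising L (or applying a numerical eigensolver to the 9x9 matrix) gives the spectrum above. The single zero eigenvalue shows the graph is connected.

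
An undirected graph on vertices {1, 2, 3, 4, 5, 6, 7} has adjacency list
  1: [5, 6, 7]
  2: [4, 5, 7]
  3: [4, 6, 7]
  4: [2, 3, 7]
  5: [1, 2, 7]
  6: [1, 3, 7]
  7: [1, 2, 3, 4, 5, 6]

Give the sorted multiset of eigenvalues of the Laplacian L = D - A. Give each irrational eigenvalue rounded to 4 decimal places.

Each diagonal entry of L is the vertex degree and each off-diagonal entry is -1 where an edge is present, 0 otherwise; in the order [1, 2, 3, 4, 5, 6, 7] the diagonal is [3, 3, 3, 3, 3, 3, 6]. Since every row of L sums to 0, the all-ones vector is in the kernel and 0 is an eigenvalue. The single zero eigenvalue shows the graph is connected. The largest eigenvalue, 7, is at most the vertex count 7.

[0, 2, 2, 4, 4, 5, 7]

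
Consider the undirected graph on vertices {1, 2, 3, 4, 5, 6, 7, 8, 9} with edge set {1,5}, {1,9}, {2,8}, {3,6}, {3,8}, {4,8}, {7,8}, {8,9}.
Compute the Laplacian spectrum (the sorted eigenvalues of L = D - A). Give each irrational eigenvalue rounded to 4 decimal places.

[0, 0.2483, 0.5063, 1, 1, 1.4950, 2.4702, 3.1767, 6.1036]

Each diagonal entry of L is the vertex degree and each off-diagonal entry is -1 where an edge is present, 0 otherwise; in the order [1, 2, 3, 4, 5, 6, 7, 8, 9] the diagonal is [2, 1, 2, 1, 1, 1, 1, 5, 2]. The multiplicity of 0 as a Laplacian eigenvalue equals the number of connected components. The single zero eigenvalue shows the graph is connected. The eigenvalues sum to 16, which equals trace(L) = 2|E|. There is one zero in the spectrum, matching the 1 component.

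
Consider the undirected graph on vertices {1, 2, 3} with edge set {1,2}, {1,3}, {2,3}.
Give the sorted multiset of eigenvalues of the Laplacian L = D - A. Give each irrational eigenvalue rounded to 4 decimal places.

With the vertex order [1, 2, 3], the degrees are [2, 2, 2], giving D = diag(2, 2, 2) and L = D - A. L is symmetric positive semidefinite, so every eigenvalue is real and nonnegative. The eigenvalues sum to 6, which equals trace(L) = 2|E|. By the matrix-tree theorem the graph has (1/3) * product of the nonzero eigenvalues = 3 spanning trees.

[0, 3, 3]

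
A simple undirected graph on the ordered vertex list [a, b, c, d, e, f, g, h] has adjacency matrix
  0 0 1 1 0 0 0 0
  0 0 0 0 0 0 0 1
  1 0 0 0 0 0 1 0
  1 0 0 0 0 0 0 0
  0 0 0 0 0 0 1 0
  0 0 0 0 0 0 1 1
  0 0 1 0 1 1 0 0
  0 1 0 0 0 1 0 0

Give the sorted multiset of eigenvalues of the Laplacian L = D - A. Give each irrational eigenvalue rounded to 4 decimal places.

With the vertex order [a, b, c, d, e, f, g, h], the degrees are [2, 1, 2, 1, 1, 2, 3, 2], giving D = diag(2, 1, 2, 1, 1, 2, 3, 2) and L = D - A. The multiplicity of 0 as a Laplacian eigenvalue equals the number of connected components. The single zero eigenvalue shows the graph is connected. There is one zero in the spectrum, matching the 1 component.

[0, 0.1981, 0.4915, 1.3204, 1.5550, 2.8258, 3.2470, 4.3623]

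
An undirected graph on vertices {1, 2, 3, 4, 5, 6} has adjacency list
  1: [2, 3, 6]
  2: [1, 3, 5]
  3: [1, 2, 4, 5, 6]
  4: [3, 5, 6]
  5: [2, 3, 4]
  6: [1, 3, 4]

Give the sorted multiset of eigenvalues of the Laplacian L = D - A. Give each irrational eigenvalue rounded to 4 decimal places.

Reading degrees in the order [1, 2, 3, 4, 5, 6] gives [3, 3, 5, 3, 3, 3]; set D = diag(3, 3, 5, 3, 3, 3) and form L = D - A. Diagonalising L (or applying a numerical eigensolver to the 6x6 matrix) gives the spectrum above. By the matrix-tree theorem the graph has (1/6) * product of the nonzero eigenvalues = 121 spanning trees.

[0, 2.3820, 2.3820, 4.6180, 4.6180, 6]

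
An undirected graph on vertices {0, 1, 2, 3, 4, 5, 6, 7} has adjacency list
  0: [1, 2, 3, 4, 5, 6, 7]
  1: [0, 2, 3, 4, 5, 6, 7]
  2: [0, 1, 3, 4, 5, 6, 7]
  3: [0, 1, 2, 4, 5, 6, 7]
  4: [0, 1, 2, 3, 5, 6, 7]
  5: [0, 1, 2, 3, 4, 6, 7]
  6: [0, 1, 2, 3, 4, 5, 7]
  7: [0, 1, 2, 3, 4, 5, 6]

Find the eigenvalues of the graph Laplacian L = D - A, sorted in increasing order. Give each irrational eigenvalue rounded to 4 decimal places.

[0, 8, 8, 8, 8, 8, 8, 8]

With the vertex order [0, 1, 2, 3, 4, 5, 6, 7], the degrees are [7, 7, 7, 7, 7, 7, 7, 7], giving D = diag(7, 7, 7, 7, 7, 7, 7, 7) and L = D - A. L is symmetric positive semidefinite, so every eigenvalue is real and nonnegative. The single zero eigenvalue shows the graph is connected. There is one zero in the spectrum, matching the 1 component.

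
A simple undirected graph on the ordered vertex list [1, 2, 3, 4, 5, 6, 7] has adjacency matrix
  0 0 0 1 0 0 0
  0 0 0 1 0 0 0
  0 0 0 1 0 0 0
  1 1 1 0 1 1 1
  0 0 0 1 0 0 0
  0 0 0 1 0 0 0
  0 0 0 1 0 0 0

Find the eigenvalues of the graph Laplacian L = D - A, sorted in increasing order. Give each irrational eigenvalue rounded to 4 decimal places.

With the vertex order [1, 2, 3, 4, 5, 6, 7], the degrees are [1, 1, 1, 6, 1, 1, 1], giving D = diag(1, 1, 1, 6, 1, 1, 1) and L = D - A. Diagonalising L (or applying a numerical eigensolver to the 7x7 matrix) gives the spectrum above. The single zero eigenvalue shows the graph is connected. There is one zero in the spectrum, matching the 1 component.

[0, 1, 1, 1, 1, 1, 7]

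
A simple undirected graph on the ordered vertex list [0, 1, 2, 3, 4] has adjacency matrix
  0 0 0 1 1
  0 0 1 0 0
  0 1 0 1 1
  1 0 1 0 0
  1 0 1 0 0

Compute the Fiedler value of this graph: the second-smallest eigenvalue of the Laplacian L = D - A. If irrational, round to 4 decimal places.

Each diagonal entry of L is the vertex degree and each off-diagonal entry is -1 where an edge is present, 0 otherwise; in the order [0, 1, 2, 3, 4] the diagonal is [2, 1, 3, 2, 2]. Computing the eigenvalues of L and sorting gives [0, 0.8299, 2, 2.6889, 4.4812]. The Fiedler value lambda_2 = 0.8299 is strictly positive, so the graph is connected. There is one zero in the spectrum, matching the 1 component.

0.8299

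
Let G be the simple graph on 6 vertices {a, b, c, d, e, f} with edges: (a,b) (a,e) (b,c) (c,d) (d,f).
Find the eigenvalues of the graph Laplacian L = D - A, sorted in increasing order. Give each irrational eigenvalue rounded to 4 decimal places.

[0, 0.2679, 1, 2, 3, 3.7321]

Each diagonal entry of L is the vertex degree and each off-diagonal entry is -1 where an edge is present, 0 otherwise; in the order [a, b, c, d, e, f] the diagonal is [2, 2, 2, 2, 1, 1]. The multiplicity of 0 as a Laplacian eigenvalue equals the number of connected components.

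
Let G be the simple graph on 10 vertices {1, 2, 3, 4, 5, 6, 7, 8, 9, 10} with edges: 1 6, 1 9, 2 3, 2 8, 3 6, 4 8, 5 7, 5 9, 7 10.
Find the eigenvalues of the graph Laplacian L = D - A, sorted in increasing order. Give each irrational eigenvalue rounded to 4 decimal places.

With the vertex order [1, 2, 3, 4, 5, 6, 7, 8, 9, 10], the degrees are [2, 2, 2, 1, 2, 2, 2, 2, 2, 1], giving D = diag(2, 2, 2, 1, 2, 2, 2, 2, 2, 1) and L = D - A. Since every row of L sums to 0, the all-ones vector is in the kernel and 0 is an eigenvalue. The eigenvalues sum to 18, which equals trace(L) = 2|E|.

[0, 0.0979, 0.3820, 0.8244, 1.3820, 2, 2.6180, 3.1756, 3.6180, 3.9021]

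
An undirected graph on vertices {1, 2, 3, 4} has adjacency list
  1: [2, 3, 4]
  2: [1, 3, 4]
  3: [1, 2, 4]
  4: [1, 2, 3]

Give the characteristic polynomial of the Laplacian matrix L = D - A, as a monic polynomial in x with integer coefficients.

x^4 - 12x^3 + 48x^2 - 64x

With the vertex order [1, 2, 3, 4], the degrees are [3, 3, 3, 3], giving D = diag(3, 3, 3, 3) and L = D - A. Computing det(xI - L) by cofactor expansion (or equivalently via sum-over-permutations) gives x^4 - 12x^3 + 48x^2 - 64x. The coefficient of x^3 equals -trace(L) = -12, matching the sum of degrees. The largest eigenvalue, 4, is at most the vertex count 4.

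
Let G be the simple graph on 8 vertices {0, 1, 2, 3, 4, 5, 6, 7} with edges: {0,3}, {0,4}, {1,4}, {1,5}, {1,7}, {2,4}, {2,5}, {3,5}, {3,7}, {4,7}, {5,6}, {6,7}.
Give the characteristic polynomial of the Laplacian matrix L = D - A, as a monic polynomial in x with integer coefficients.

Each diagonal entry of L is the vertex degree and each off-diagonal entry is -1 where an edge is present, 0 otherwise; in the order [0, 1, 2, 3, 4, 5, 6, 7] the diagonal is [2, 3, 2, 3, 4, 4, 2, 4]. Computing det(xI - L) by cofactor expansion (or equivalently via sum-over-permutations) gives x^8 - 24x^7 + 237x^6 - 1246x^5 + 3763x^4 - 6526x^3 + 6019x^2 - 2280x. Since p(0) = det(-L) = 0, x divides p(x). The eigenvalues sum to 24, which equals trace(L) = 2|E|.

x^8 - 24x^7 + 237x^6 - 1246x^5 + 3763x^4 - 6526x^3 + 6019x^2 - 2280x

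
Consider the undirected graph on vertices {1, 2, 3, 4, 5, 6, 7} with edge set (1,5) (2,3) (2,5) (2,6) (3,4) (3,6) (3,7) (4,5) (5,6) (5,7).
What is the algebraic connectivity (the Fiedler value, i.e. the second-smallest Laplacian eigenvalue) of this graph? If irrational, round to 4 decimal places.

Each diagonal entry of L is the vertex degree and each off-diagonal entry is -1 where an edge is present, 0 otherwise; in the order [1, 2, 3, 4, 5, 6, 7] the diagonal is [1, 3, 4, 2, 5, 3, 2]. Computing the eigenvalues of L and sorting gives [0, 0.9486, 2, 2, 4, 4.5173, 6.5341]. The Fiedler value lambda_2 = 0.9486 is strictly positive, so the graph is connected. The largest eigenvalue, 6.5341, is at most the vertex count 7. The eigenvalues sum to 20, which equals trace(L) = 2|E|.

0.9486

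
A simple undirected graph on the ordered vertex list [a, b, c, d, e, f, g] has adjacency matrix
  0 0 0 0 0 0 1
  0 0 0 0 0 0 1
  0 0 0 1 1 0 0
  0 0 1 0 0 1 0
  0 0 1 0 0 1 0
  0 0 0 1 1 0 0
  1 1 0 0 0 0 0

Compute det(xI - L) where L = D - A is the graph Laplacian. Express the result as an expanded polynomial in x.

Reading degrees in the order [a, b, c, d, e, f, g] gives [1, 1, 2, 2, 2, 2, 2]; set D = diag(1, 1, 2, 2, 2, 2, 2) and form L = D - A. Computing det(xI - L) by cofactor expansion (or equivalently via sum-over-permutations) gives x^7 - 12x^6 + 55x^5 - 120x^4 + 124x^3 - 48x^2. The constant term is 0 because L is singular (the all-ones vector lies in its kernel). The largest eigenvalue, 4, is at most the vertex count 7. There are 2 zeros in the spectrum, matching the 2 components.

x^7 - 12x^6 + 55x^5 - 120x^4 + 124x^3 - 48x^2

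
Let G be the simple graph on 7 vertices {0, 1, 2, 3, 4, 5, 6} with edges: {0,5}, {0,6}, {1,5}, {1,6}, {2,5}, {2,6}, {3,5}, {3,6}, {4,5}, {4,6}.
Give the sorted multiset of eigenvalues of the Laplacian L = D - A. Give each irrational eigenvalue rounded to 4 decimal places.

With the vertex order [0, 1, 2, 3, 4, 5, 6], the degrees are [2, 2, 2, 2, 2, 5, 5], giving D = diag(2, 2, 2, 2, 2, 5, 5) and L = D - A. The multiplicity of 0 as a Laplacian eigenvalue equals the number of connected components. The single zero eigenvalue shows the graph is connected. The largest eigenvalue, 7, is at most the vertex count 7.

[0, 2, 2, 2, 2, 5, 7]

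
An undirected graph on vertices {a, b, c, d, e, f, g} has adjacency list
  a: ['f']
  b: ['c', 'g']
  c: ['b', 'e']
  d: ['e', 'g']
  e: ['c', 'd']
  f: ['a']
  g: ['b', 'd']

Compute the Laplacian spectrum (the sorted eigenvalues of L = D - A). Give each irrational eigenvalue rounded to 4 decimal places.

Reading degrees in the order [a, b, c, d, e, f, g] gives [1, 2, 2, 2, 2, 1, 2]; set D = diag(1, 2, 2, 2, 2, 1, 2) and form L = D - A. L is symmetric positive semidefinite, so every eigenvalue is real and nonnegative. The 2 zero eigenvalues correspond to the 2 connected components. The eigenvalues sum to 12, which equals trace(L) = 2|E|.

[0, 0, 1.3820, 1.3820, 2, 3.6180, 3.6180]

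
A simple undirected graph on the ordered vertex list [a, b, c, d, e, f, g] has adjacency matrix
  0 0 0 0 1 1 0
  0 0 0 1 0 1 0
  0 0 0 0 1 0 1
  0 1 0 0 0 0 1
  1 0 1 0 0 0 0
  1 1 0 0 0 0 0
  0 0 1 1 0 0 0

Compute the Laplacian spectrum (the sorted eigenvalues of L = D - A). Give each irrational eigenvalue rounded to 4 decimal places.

With the vertex order [a, b, c, d, e, f, g], the degrees are [2, 2, 2, 2, 2, 2, 2], giving D = diag(2, 2, 2, 2, 2, 2, 2) and L = D - A. Diagonalising L (or applying a numerical eigensolver to the 7x7 matrix) gives the spectrum above. The eigenvalues sum to 14, which equals trace(L) = 2|E|. By the matrix-tree theorem the graph has (1/7) * product of the nonzero eigenvalues = 7 spanning trees.

[0, 0.7530, 0.7530, 2.4450, 2.4450, 3.8019, 3.8019]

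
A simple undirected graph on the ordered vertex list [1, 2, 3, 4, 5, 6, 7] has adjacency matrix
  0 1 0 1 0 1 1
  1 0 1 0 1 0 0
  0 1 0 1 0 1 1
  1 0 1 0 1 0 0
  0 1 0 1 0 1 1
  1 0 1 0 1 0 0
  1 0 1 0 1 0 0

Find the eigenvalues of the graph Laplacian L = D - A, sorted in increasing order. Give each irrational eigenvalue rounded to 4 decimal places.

Each diagonal entry of L is the vertex degree and each off-diagonal entry is -1 where an edge is present, 0 otherwise; in the order [1, 2, 3, 4, 5, 6, 7] the diagonal is [4, 3, 4, 3, 4, 3, 3]. L is symmetric positive semidefinite, so every eigenvalue is real and nonnegative. The eigenvalues sum to 24, which equals trace(L) = 2|E|.

[0, 3, 3, 3, 4, 4, 7]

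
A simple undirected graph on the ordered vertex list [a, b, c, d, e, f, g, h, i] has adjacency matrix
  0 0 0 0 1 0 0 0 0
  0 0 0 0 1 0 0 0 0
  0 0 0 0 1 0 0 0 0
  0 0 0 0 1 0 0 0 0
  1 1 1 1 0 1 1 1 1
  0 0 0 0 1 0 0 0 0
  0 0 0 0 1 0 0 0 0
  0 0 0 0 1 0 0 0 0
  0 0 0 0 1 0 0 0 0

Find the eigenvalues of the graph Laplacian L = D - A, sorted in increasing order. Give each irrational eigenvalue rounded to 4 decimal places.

[0, 1, 1, 1, 1, 1, 1, 1, 9]

Reading degrees in the order [a, b, c, d, e, f, g, h, i] gives [1, 1, 1, 1, 8, 1, 1, 1, 1]; set D = diag(1, 1, 1, 1, 8, 1, 1, 1, 1) and form L = D - A. Since every row of L sums to 0, the all-ones vector is in the kernel and 0 is an eigenvalue. The eigenvalues sum to 16, which equals trace(L) = 2|E|.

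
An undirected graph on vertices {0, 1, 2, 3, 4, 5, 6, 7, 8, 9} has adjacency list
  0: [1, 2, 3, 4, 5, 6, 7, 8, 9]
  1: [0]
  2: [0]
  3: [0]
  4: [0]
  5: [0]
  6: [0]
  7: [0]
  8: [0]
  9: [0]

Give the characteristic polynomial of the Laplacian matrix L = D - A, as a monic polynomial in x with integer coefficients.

x^10 - 18x^9 + 108x^8 - 336x^7 + 630x^6 - 756x^5 + 588x^4 - 288x^3 + 81x^2 - 10x

Each diagonal entry of L is the vertex degree and each off-diagonal entry is -1 where an edge is present, 0 otherwise; in the order [0, 1, 2, 3, 4, 5, 6, 7, 8, 9] the diagonal is [9, 1, 1, 1, 1, 1, 1, 1, 1, 1]. L has integer entries, so p(x) = det(xI - L) has integer coefficients. Expanding the determinant yields x^10 - 18x^9 + 108x^8 - 336x^7 + 630x^6 - 756x^5 + 588x^4 - 288x^3 + 81x^2 - 10x. The constant term is 0 because L is singular (the all-ones vector lies in its kernel). The eigenvalues sum to 18, which equals trace(L) = 2|E|. By the matrix-tree theorem the graph has (1/10) * product of the nonzero eigenvalues = 1 spanning tree.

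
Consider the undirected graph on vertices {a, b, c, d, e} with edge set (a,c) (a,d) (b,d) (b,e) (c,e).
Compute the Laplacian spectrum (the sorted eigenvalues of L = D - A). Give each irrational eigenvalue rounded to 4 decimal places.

[0, 1.3820, 1.3820, 3.6180, 3.6180]

With the vertex order [a, b, c, d, e], the degrees are [2, 2, 2, 2, 2], giving D = diag(2, 2, 2, 2, 2) and L = D - A. The multiplicity of 0 as a Laplacian eigenvalue equals the number of connected components. The eigenvalues sum to 10, which equals trace(L) = 2|E|.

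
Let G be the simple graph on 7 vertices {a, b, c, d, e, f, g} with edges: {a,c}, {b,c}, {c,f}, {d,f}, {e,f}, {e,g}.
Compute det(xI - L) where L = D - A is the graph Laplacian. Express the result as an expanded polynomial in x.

With the vertex order [a, b, c, d, e, f, g], the degrees are [1, 1, 3, 1, 2, 3, 1], giving D = diag(1, 1, 3, 1, 2, 3, 1) and L = D - A. Computing det(xI - L) by cofactor expansion (or equivalently via sum-over-permutations) gives x^7 - 12x^6 + 53x^5 - 108x^4 + 105x^3 - 46x^2 + 7x. The coefficient of x^6 equals -trace(L) = -12, matching the sum of degrees. The largest eigenvalue, 4.6287, is at most the vertex count 7.

x^7 - 12x^6 + 53x^5 - 108x^4 + 105x^3 - 46x^2 + 7x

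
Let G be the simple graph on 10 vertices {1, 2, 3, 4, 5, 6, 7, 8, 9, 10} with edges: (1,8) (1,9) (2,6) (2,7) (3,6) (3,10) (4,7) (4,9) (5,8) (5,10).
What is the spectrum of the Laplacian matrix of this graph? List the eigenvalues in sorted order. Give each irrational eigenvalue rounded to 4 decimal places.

Each diagonal entry of L is the vertex degree and each off-diagonal entry is -1 where an edge is present, 0 otherwise; in the order [1, 2, 3, 4, 5, 6, 7, 8, 9, 10] the diagonal is [2, 2, 2, 2, 2, 2, 2, 2, 2, 2]. Diagonalising L (or applying a numerical eigensolver to the 10x10 matrix) gives the spectrum above. There is one zero in the spectrum, matching the 1 component.

[0, 0.3820, 0.3820, 1.3820, 1.3820, 2.6180, 2.6180, 3.6180, 3.6180, 4]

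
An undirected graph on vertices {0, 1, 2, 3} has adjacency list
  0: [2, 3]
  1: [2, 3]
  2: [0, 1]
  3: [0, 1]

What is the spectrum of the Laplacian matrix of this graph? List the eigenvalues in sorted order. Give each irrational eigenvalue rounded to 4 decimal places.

Reading degrees in the order [0, 1, 2, 3] gives [2, 2, 2, 2]; set D = diag(2, 2, 2, 2) and form L = D - A. Since every row of L sums to 0, the all-ones vector is in the kernel and 0 is an eigenvalue. The single zero eigenvalue shows the graph is connected. There is one zero in the spectrum, matching the 1 component.

[0, 2, 2, 4]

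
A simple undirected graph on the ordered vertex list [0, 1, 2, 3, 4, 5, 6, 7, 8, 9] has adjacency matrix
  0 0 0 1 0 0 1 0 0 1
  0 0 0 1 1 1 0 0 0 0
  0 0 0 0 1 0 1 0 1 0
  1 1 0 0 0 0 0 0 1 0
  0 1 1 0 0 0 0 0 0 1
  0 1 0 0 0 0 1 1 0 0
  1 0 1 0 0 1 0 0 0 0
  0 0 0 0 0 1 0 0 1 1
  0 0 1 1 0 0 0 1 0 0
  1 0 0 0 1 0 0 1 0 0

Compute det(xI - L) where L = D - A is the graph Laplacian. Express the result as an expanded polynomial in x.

x^10 - 30x^9 + 390x^8 - 2880x^7 + 13305x^6 - 39882x^5 + 77640x^4 - 94800x^3 + 66000x^2 - 20000x

With the vertex order [0, 1, 2, 3, 4, 5, 6, 7, 8, 9], the degrees are [3, 3, 3, 3, 3, 3, 3, 3, 3, 3], giving D = diag(3, 3, 3, 3, 3, 3, 3, 3, 3, 3) and L = D - A. Computing det(xI - L) by cofactor expansion (or equivalently via sum-over-permutations) gives x^10 - 30x^9 + 390x^8 - 2880x^7 + 13305x^6 - 39882x^5 + 77640x^4 - 94800x^3 + 66000x^2 - 20000x. The coefficient of x^9 equals -trace(L) = -30, matching the sum of degrees. The eigenvalues sum to 30, which equals trace(L) = 2|E|.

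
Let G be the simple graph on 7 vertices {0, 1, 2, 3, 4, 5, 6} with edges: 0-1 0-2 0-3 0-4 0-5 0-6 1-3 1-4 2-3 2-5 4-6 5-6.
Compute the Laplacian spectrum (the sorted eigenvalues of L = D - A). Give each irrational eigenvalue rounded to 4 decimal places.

Each diagonal entry of L is the vertex degree and each off-diagonal entry is -1 where an edge is present, 0 otherwise; in the order [0, 1, 2, 3, 4, 5, 6] the diagonal is [6, 3, 3, 3, 3, 3, 3]. The multiplicity of 0 as a Laplacian eigenvalue equals the number of connected components. There is one zero in the spectrum, matching the 1 component.

[0, 2, 2, 4, 4, 5, 7]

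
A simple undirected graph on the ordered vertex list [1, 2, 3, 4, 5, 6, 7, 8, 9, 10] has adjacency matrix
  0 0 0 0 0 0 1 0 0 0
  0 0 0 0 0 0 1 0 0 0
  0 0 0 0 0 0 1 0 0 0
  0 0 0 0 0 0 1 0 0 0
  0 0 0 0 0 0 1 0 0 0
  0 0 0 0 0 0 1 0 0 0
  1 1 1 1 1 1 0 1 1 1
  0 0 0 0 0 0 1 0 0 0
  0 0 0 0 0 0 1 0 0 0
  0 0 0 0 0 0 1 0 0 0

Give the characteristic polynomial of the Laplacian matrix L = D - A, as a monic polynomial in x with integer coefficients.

x^10 - 18x^9 + 108x^8 - 336x^7 + 630x^6 - 756x^5 + 588x^4 - 288x^3 + 81x^2 - 10x

With the vertex order [1, 2, 3, 4, 5, 6, 7, 8, 9, 10], the degrees are [1, 1, 1, 1, 1, 1, 9, 1, 1, 1], giving D = diag(1, 1, 1, 1, 1, 1, 9, 1, 1, 1) and L = D - A. Computing det(xI - L) by cofactor expansion (or equivalently via sum-over-permutations) gives x^10 - 18x^9 + 108x^8 - 336x^7 + 630x^6 - 756x^5 + 588x^4 - 288x^3 + 81x^2 - 10x. The coefficient of x^9 equals -trace(L) = -18, matching the sum of degrees. The eigenvalues sum to 18, which equals trace(L) = 2|E|.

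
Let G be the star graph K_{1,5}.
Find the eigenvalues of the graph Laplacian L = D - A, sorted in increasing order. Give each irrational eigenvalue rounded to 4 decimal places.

[0, 1, 1, 1, 1, 6]

The graph has 6 vertices and degree multiset [5, 1, 1, 1, 1, 1]; D is the diagonal matrix of degrees and L = D - A. L is symmetric positive semidefinite, so every eigenvalue is real and nonnegative. The single zero eigenvalue shows the graph is connected. The eigenvalues sum to 10, which equals trace(L) = 2|E|.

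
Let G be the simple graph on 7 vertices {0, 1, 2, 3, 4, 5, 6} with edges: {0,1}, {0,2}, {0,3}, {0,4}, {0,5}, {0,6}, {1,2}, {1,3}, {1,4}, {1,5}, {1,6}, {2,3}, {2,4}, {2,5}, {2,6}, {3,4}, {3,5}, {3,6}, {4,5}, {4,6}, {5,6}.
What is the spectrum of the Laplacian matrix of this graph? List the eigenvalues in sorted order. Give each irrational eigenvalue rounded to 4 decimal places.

Each diagonal entry of L is the vertex degree and each off-diagonal entry is -1 where an edge is present, 0 otherwise; in the order [0, 1, 2, 3, 4, 5, 6] the diagonal is [6, 6, 6, 6, 6, 6, 6]. Diagonalising L (or applying a numerical eigensolver to the 7x7 matrix) gives the spectrum above. There is one zero in the spectrum, matching the 1 component.

[0, 7, 7, 7, 7, 7, 7]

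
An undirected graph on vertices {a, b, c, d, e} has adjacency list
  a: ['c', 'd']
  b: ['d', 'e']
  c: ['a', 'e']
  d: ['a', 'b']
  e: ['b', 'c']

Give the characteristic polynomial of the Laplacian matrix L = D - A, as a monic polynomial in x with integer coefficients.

x^5 - 10x^4 + 35x^3 - 50x^2 + 25x

Each diagonal entry of L is the vertex degree and each off-diagonal entry is -1 where an edge is present, 0 otherwise; in the order [a, b, c, d, e] the diagonal is [2, 2, 2, 2, 2]. L has integer entries, so p(x) = det(xI - L) has integer coefficients. Expanding the determinant yields x^5 - 10x^4 + 35x^3 - 50x^2 + 25x. The coefficient of x^4 equals -trace(L) = -10, matching the sum of degrees. There is one zero in the spectrum, matching the 1 component. The largest eigenvalue, 3.6180, is at most the vertex count 5.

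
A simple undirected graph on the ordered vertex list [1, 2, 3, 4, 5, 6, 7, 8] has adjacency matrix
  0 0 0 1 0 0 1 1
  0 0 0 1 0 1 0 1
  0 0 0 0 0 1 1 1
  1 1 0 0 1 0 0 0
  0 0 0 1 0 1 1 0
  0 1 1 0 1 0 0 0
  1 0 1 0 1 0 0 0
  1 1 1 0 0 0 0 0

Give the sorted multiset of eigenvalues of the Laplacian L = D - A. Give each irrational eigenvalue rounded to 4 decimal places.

Reading degrees in the order [1, 2, 3, 4, 5, 6, 7, 8] gives [3, 3, 3, 3, 3, 3, 3, 3]; set D = diag(3, 3, 3, 3, 3, 3, 3, 3) and form L = D - A. The multiplicity of 0 as a Laplacian eigenvalue equals the number of connected components. The single zero eigenvalue shows the graph is connected. There is one zero in the spectrum, matching the 1 component. The largest eigenvalue, 6, is at most the vertex count 8.

[0, 2, 2, 2, 4, 4, 4, 6]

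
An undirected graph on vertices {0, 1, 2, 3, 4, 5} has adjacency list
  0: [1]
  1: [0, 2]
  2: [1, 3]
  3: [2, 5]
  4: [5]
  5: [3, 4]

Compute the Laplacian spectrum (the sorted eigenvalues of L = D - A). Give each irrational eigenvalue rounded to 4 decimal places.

Each diagonal entry of L is the vertex degree and each off-diagonal entry is -1 where an edge is present, 0 otherwise; in the order [0, 1, 2, 3, 4, 5] the diagonal is [1, 2, 2, 2, 1, 2]. Since every row of L sums to 0, the all-ones vector is in the kernel and 0 is an eigenvalue. By the matrix-tree theorem the graph has (1/6) * product of the nonzero eigenvalues = 1 spanning tree.

[0, 0.2679, 1, 2, 3, 3.7321]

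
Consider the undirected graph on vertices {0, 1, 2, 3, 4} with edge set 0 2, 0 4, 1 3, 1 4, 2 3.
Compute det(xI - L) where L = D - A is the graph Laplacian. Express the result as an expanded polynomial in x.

x^5 - 10x^4 + 35x^3 - 50x^2 + 25x

Each diagonal entry of L is the vertex degree and each off-diagonal entry is -1 where an edge is present, 0 otherwise; in the order [0, 1, 2, 3, 4] the diagonal is [2, 2, 2, 2, 2]. Computing det(xI - L) by cofactor expansion (or equivalently via sum-over-permutations) gives x^5 - 10x^4 + 35x^3 - 50x^2 + 25x. The constant term is 0 because L is singular (the all-ones vector lies in its kernel). The largest eigenvalue, 3.6180, is at most the vertex count 5. There is one zero in the spectrum, matching the 1 component.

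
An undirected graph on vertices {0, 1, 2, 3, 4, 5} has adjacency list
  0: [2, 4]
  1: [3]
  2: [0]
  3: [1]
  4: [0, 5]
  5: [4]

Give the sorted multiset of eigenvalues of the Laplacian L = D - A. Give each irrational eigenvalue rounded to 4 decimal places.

Each diagonal entry of L is the vertex degree and each off-diagonal entry is -1 where an edge is present, 0 otherwise; in the order [0, 1, 2, 3, 4, 5] the diagonal is [2, 1, 1, 1, 2, 1]. Since every row of L sums to 0, the all-ones vector is in the kernel and 0 is an eigenvalue. The 2 zero eigenvalues correspond to the 2 connected components.

[0, 0, 0.5858, 2, 2, 3.4142]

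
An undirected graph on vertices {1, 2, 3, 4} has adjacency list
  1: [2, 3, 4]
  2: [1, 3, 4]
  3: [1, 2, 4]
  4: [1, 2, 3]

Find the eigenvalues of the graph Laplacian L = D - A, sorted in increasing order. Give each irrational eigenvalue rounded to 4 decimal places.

[0, 4, 4, 4]

Each diagonal entry of L is the vertex degree and each off-diagonal entry is -1 where an edge is present, 0 otherwise; in the order [1, 2, 3, 4] the diagonal is [3, 3, 3, 3]. The multiplicity of 0 as a Laplacian eigenvalue equals the number of connected components. The eigenvalues sum to 12, which equals trace(L) = 2|E|.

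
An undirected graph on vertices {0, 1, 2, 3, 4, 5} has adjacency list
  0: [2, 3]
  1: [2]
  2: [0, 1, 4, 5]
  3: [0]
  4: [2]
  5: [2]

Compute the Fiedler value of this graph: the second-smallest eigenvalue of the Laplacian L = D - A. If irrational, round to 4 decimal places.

0.4859

Reading degrees in the order [0, 1, 2, 3, 4, 5] gives [2, 1, 4, 1, 1, 1]; set D = diag(2, 1, 4, 1, 1, 1) and form L = D - A. The smallest Laplacian eigenvalue is always 0. The next one, lambda_2 = 0.4859, measures how hard the graph is to disconnect: larger values mean better connectivity. The largest eigenvalue, 5.0861, is at most the vertex count 6.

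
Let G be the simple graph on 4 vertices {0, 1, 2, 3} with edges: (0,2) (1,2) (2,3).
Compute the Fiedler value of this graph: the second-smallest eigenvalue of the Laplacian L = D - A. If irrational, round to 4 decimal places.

1

With the vertex order [0, 1, 2, 3], the degrees are [1, 1, 3, 1], giving D = diag(1, 1, 3, 1) and L = D - A. The smallest Laplacian eigenvalue is always 0. The next one, lambda_2 = 1, measures how hard the graph is to disconnect: larger values mean better connectivity. There is one zero in the spectrum, matching the 1 component.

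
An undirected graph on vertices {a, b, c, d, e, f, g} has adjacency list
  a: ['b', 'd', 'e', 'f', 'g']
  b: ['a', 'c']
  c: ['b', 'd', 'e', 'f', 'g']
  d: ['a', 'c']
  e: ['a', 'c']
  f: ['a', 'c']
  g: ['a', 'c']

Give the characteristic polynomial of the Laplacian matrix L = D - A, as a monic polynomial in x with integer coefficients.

x^7 - 20x^6 + 155x^5 - 600x^4 + 1240x^3 - 1312x^2 + 560x

Each diagonal entry of L is the vertex degree and each off-diagonal entry is -1 where an edge is present, 0 otherwise; in the order [a, b, c, d, e, f, g] the diagonal is [5, 2, 5, 2, 2, 2, 2]. Computing det(xI - L) by cofactor expansion (or equivalently via sum-over-permutations) gives x^7 - 20x^6 + 155x^5 - 600x^4 + 1240x^3 - 1312x^2 + 560x. The constant term is 0 because L is singular (the all-ones vector lies in its kernel). The largest eigenvalue, 7, is at most the vertex count 7.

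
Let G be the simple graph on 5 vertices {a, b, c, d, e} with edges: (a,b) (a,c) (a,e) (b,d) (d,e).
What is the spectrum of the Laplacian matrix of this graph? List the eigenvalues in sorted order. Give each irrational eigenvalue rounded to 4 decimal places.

Each diagonal entry of L is the vertex degree and each off-diagonal entry is -1 where an edge is present, 0 otherwise; in the order [a, b, c, d, e] the diagonal is [3, 2, 1, 2, 2]. Diagonalising L (or applying a numerical eigensolver to the 5x5 matrix) gives the spectrum above. By the matrix-tree theorem the graph has (1/5) * product of the nonzero eigenvalues = 4 spanning trees.

[0, 0.8299, 2, 2.6889, 4.4812]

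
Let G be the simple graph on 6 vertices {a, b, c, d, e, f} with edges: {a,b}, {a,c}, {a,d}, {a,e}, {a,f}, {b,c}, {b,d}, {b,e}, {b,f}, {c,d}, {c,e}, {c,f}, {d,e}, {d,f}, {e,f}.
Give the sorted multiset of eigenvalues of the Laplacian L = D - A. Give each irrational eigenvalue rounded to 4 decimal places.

Reading degrees in the order [a, b, c, d, e, f] gives [5, 5, 5, 5, 5, 5]; set D = diag(5, 5, 5, 5, 5, 5) and form L = D - A. The multiplicity of 0 as a Laplacian eigenvalue equals the number of connected components. The single zero eigenvalue shows the graph is connected. There is one zero in the spectrum, matching the 1 component. The eigenvalues sum to 30, which equals trace(L) = 2|E|.

[0, 6, 6, 6, 6, 6]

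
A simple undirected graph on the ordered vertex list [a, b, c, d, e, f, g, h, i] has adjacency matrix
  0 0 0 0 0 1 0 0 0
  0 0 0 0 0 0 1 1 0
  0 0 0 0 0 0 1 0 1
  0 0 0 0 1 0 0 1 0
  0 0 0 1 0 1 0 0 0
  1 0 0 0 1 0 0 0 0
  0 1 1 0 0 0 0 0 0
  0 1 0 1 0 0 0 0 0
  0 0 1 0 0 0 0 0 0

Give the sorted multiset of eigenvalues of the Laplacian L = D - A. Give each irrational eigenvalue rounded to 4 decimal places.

[0, 0.1206, 0.4679, 1, 1.6527, 2.3473, 3, 3.5321, 3.8794]

Each diagonal entry of L is the vertex degree and each off-diagonal entry is -1 where an edge is present, 0 otherwise; in the order [a, b, c, d, e, f, g, h, i] the diagonal is [1, 2, 2, 2, 2, 2, 2, 2, 1]. Diagonalising L (or applying a numerical eigensolver to the 9x9 matrix) gives the spectrum above. The largest eigenvalue, 3.8794, is at most the vertex count 9. There is one zero in the spectrum, matching the 1 component.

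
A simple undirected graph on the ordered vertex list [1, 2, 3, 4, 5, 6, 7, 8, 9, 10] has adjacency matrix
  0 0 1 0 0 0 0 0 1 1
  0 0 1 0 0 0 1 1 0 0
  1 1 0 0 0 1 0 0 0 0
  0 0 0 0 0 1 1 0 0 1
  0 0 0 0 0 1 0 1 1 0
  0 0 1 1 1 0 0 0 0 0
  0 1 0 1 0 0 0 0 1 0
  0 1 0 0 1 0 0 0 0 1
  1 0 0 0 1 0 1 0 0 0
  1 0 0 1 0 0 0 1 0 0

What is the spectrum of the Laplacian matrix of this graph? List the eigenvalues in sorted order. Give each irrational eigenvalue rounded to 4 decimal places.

[0, 2, 2, 2, 2, 2, 5, 5, 5, 5]

Reading degrees in the order [1, 2, 3, 4, 5, 6, 7, 8, 9, 10] gives [3, 3, 3, 3, 3, 3, 3, 3, 3, 3]; set D = diag(3, 3, 3, 3, 3, 3, 3, 3, 3, 3) and form L = D - A. Diagonalising L (or applying a numerical eigensolver to the 10x10 matrix) gives the spectrum above. The single zero eigenvalue shows the graph is connected. The eigenvalues sum to 30, which equals trace(L) = 2|E|.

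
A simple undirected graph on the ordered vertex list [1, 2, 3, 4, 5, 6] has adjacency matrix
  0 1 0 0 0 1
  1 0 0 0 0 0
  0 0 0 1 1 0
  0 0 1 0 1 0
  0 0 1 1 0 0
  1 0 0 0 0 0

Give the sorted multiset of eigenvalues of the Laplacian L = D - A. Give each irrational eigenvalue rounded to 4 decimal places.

Reading degrees in the order [1, 2, 3, 4, 5, 6] gives [2, 1, 2, 2, 2, 1]; set D = diag(2, 1, 2, 2, 2, 1) and form L = D - A. The multiplicity of 0 as a Laplacian eigenvalue equals the number of connected components. The 2 zero eigenvalues correspond to the 2 connected components.

[0, 0, 1, 3, 3, 3]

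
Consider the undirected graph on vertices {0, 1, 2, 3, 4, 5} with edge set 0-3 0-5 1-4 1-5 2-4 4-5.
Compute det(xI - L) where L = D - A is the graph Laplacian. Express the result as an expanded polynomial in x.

With the vertex order [0, 1, 2, 3, 4, 5], the degrees are [2, 2, 1, 1, 3, 3], giving D = diag(2, 2, 1, 1, 3, 3) and L = D - A. L has integer entries, so p(x) = det(xI - L) has integer coefficients. Expanding the determinant yields x^6 - 12x^5 + 52x^4 - 98x^3 + 76x^2 - 18x. Since p(0) = det(-L) = 0, x divides p(x). The largest eigenvalue, 4.3928, is at most the vertex count 6. There is one zero in the spectrum, matching the 1 component.

x^6 - 12x^5 + 52x^4 - 98x^3 + 76x^2 - 18x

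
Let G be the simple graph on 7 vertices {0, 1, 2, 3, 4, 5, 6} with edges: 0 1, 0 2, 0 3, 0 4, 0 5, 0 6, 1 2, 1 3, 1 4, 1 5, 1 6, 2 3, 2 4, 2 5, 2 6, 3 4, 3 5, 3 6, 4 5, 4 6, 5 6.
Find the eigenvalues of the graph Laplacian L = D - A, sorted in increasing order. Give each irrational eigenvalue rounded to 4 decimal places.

[0, 7, 7, 7, 7, 7, 7]

Reading degrees in the order [0, 1, 2, 3, 4, 5, 6] gives [6, 6, 6, 6, 6, 6, 6]; set D = diag(6, 6, 6, 6, 6, 6, 6) and form L = D - A. L is symmetric positive semidefinite, so every eigenvalue is real and nonnegative. The single zero eigenvalue shows the graph is connected. There is one zero in the spectrum, matching the 1 component.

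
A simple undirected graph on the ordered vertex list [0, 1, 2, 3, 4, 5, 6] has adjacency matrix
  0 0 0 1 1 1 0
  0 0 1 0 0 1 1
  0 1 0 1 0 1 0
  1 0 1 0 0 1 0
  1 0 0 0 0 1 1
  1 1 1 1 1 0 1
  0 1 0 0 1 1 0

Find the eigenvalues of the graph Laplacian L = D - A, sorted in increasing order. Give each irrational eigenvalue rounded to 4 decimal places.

With the vertex order [0, 1, 2, 3, 4, 5, 6], the degrees are [3, 3, 3, 3, 3, 6, 3], giving D = diag(3, 3, 3, 3, 3, 6, 3) and L = D - A. Since every row of L sums to 0, the all-ones vector is in the kernel and 0 is an eigenvalue. The single zero eigenvalue shows the graph is connected. The eigenvalues sum to 24, which equals trace(L) = 2|E|.

[0, 2, 2, 4, 4, 5, 7]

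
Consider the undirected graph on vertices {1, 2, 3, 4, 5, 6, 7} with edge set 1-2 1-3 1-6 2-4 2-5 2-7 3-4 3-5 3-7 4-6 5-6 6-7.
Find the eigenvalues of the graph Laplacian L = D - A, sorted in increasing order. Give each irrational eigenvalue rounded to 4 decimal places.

[0, 3, 3, 3, 4, 4, 7]

Each diagonal entry of L is the vertex degree and each off-diagonal entry is -1 where an edge is present, 0 otherwise; in the order [1, 2, 3, 4, 5, 6, 7] the diagonal is [3, 4, 4, 3, 3, 4, 3]. Diagonalising L (or applying a numerical eigensolver to the 7x7 matrix) gives the spectrum above. The single zero eigenvalue shows the graph is connected. The eigenvalues sum to 24, which equals trace(L) = 2|E|.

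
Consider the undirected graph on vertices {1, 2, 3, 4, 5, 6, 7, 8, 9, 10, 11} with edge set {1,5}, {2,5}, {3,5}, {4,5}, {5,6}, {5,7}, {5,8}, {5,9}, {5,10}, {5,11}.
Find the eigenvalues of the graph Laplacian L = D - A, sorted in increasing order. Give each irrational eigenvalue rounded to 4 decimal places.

[0, 1, 1, 1, 1, 1, 1, 1, 1, 1, 11]

Each diagonal entry of L is the vertex degree and each off-diagonal entry is -1 where an edge is present, 0 otherwise; in the order [1, 2, 3, 4, 5, 6, 7, 8, 9, 10, 11] the diagonal is [1, 1, 1, 1, 10, 1, 1, 1, 1, 1, 1]. Diagonalising L (or applying a numerical eigensolver to the 11x11 matrix) gives the spectrum above. The largest eigenvalue, 11, is at most the vertex count 11. The eigenvalues sum to 20, which equals trace(L) = 2|E|.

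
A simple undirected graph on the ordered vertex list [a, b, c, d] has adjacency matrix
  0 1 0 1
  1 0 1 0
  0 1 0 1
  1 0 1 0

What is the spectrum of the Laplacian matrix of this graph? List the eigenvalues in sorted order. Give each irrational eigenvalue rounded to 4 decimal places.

With the vertex order [a, b, c, d], the degrees are [2, 2, 2, 2], giving D = diag(2, 2, 2, 2) and L = D - A. The multiplicity of 0 as a Laplacian eigenvalue equals the number of connected components.

[0, 2, 2, 4]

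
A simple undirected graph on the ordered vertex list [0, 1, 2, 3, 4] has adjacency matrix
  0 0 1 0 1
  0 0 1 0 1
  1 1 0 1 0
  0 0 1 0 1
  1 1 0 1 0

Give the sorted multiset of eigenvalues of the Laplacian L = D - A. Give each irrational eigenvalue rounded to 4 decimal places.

Reading degrees in the order [0, 1, 2, 3, 4] gives [2, 2, 3, 2, 3]; set D = diag(2, 2, 3, 2, 3) and form L = D - A. The multiplicity of 0 as a Laplacian eigenvalue equals the number of connected components. The single zero eigenvalue shows the graph is connected. The largest eigenvalue, 5, is at most the vertex count 5. There is one zero in the spectrum, matching the 1 component.

[0, 2, 2, 3, 5]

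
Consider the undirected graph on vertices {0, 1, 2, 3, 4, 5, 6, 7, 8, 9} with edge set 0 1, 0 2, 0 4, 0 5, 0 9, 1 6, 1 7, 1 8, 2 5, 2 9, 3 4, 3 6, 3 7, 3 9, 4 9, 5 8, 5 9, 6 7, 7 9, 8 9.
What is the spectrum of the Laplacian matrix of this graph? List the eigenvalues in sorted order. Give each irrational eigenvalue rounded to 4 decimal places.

Each diagonal entry of L is the vertex degree and each off-diagonal entry is -1 where an edge is present, 0 otherwise; in the order [0, 1, 2, 3, 4, 5, 6, 7, 8, 9] the diagonal is [5, 4, 3, 4, 3, 4, 3, 4, 3, 7]. Since every row of L sums to 0, the all-ones vector is in the kernel and 0 is an eigenvalue. The single zero eigenvalue shows the graph is connected. The eigenvalues sum to 40, which equals trace(L) = 2|E|.

[0, 1.4361, 2.2303, 2.9039, 3.9289, 4.4026, 4.8608, 5.5852, 6.4465, 8.2056]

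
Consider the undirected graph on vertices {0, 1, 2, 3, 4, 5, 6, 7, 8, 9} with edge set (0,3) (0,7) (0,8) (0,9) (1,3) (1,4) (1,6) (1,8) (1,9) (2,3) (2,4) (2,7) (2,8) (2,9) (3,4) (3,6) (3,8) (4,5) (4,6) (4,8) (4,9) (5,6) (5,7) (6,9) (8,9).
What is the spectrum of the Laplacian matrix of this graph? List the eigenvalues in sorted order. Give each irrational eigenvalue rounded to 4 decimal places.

[0, 2.2076, 2.7599, 4.3536, 5.0590, 5.8715, 6, 7.3743, 8.0265, 8.3476]

With the vertex order [0, 1, 2, 3, 4, 5, 6, 7, 8, 9], the degrees are [4, 5, 5, 6, 7, 3, 5, 3, 6, 6], giving D = diag(4, 5, 5, 6, 7, 3, 5, 3, 6, 6) and L = D - A. The multiplicity of 0 as a Laplacian eigenvalue equals the number of connected components. The single zero eigenvalue shows the graph is connected.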